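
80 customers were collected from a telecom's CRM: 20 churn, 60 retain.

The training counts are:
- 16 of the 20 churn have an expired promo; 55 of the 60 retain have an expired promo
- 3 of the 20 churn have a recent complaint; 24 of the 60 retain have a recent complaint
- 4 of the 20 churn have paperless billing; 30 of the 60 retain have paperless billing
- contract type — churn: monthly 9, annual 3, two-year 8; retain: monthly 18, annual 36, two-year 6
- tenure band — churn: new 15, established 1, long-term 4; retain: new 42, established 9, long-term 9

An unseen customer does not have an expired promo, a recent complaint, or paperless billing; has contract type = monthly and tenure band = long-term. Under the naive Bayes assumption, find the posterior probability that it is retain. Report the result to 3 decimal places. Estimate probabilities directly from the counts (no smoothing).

0.216

churn: (20/80) × (4/20) × (17/20) × (16/20) × (9/20) × (4/20) = 0.00306
retain: (60/80) × (5/60) × (36/60) × (30/60) × (18/60) × (9/60) = 0.00084375
P(retain | x) = 0.00084375 / 0.00390375 ≈ 0.216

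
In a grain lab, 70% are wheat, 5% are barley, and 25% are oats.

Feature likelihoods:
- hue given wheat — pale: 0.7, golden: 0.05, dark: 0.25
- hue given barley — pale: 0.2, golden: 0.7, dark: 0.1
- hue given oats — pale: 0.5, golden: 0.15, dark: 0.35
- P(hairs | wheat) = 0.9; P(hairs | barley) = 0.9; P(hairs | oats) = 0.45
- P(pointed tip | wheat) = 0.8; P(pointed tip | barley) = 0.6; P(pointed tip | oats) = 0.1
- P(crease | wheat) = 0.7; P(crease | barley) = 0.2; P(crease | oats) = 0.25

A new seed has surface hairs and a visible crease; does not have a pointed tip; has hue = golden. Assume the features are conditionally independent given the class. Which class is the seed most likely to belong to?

wheat: 0.7 × 0.05 × 0.9 × (1−0.8) × 0.7 = 0.00441
barley: 0.05 × 0.7 × 0.9 × (1−0.6) × 0.2 = 0.00252
oats: 0.25 × 0.15 × 0.45 × (1−0.1) × 0.25 = 0.003796875
Highest score → wheat.

wheat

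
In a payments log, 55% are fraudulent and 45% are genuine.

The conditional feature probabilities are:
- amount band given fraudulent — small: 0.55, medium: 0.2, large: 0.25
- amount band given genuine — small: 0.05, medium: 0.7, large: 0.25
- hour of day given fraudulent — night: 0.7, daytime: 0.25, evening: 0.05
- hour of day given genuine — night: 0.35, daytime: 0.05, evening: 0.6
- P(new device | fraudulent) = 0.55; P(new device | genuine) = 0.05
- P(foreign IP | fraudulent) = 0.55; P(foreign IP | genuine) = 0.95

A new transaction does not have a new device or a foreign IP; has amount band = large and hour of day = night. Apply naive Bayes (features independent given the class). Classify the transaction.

fraudulent

fraudulent: 0.55 × 0.25 × 0.7 × (1−0.55) × (1−0.55) = 0.019490625
genuine: 0.45 × 0.25 × 0.35 × (1−0.05) × (1−0.95) = 0.0018703125
Highest score → fraudulent.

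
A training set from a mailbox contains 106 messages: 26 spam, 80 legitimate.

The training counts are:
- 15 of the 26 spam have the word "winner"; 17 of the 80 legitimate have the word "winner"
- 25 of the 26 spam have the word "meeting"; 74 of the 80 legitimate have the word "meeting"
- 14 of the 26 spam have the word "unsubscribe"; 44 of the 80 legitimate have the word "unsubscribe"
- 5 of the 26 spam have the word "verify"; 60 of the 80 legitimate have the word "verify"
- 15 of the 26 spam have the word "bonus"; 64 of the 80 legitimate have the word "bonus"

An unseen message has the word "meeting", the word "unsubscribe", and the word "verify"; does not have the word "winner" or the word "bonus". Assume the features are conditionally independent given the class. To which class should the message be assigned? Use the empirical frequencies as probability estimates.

legitimate

spam: (26/106) × (11/26) × (25/26) × (14/26) × (5/26) × (11/26) ≈ 0.00437144
legitimate: (80/106) × (63/80) × (74/80) × (44/80) × (60/80) × (16/80) ≈ 0.0453555
Highest score → legitimate.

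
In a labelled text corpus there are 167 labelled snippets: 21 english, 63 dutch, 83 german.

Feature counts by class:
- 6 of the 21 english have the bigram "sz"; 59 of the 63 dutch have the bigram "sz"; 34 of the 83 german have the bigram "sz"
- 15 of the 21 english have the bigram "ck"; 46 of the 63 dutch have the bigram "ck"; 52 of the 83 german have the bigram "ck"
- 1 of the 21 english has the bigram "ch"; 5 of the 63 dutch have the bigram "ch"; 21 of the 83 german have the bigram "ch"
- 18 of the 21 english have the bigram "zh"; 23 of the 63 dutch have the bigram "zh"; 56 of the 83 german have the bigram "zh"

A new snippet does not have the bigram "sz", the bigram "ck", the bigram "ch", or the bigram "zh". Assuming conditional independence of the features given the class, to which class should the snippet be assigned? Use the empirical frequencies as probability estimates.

english: (21/167) × (15/21) × (6/21) × (20/21) × (3/21) ≈ 0.00349156
dutch: (63/167) × (4/63) × (17/63) × (58/63) × (40/63) ≈ 0.00377797
german: (83/167) × (49/83) × (31/83) × (62/83) × (27/83) ≈ 0.0266295
Highest score → german.

german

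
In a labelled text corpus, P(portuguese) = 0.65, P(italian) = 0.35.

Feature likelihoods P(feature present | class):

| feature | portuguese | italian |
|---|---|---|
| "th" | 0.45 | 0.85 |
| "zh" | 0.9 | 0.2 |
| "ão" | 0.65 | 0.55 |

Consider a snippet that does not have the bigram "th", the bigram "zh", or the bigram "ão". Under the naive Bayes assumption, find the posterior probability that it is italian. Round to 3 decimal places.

0.602

portuguese: 0.65 × (1−0.45) × (1−0.9) × (1−0.65) = 0.0125125
italian: 0.35 × (1−0.85) × (1−0.2) × (1−0.55) = 0.0189
P(italian | x) = 0.0189 / 0.0314125 ≈ 0.602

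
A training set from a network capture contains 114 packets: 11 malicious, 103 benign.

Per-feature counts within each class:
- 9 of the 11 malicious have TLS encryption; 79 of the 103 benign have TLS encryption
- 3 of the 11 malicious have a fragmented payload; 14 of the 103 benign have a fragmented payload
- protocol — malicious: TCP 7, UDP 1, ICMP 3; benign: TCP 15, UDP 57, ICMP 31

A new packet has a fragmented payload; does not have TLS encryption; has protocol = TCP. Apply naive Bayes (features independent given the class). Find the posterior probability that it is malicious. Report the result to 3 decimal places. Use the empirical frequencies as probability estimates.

malicious: (11/114) × (2/11) × (3/11) × (7/11) ≈ 0.0030448
benign: (103/114) × (24/103) × (14/103) × (15/103) ≈ 0.00416727
P(malicious | x) = 0.0030448 / 0.00721207 ≈ 0.422

0.422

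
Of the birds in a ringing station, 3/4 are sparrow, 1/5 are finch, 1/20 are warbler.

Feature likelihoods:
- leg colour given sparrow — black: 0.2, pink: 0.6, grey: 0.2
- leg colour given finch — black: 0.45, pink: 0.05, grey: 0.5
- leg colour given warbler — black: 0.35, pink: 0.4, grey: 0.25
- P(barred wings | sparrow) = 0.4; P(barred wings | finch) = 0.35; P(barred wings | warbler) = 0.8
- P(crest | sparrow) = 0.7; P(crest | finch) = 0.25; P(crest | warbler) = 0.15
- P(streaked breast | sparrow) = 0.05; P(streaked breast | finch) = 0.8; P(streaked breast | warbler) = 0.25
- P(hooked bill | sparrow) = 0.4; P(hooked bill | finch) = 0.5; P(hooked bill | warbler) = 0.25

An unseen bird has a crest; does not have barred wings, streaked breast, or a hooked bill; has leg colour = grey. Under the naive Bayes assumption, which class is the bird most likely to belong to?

sparrow

sparrow: 0.75 × 0.2 × (1−0.4) × 0.7 × (1−0.05) × (1−0.4) = 0.03591
finch: 0.2 × 0.5 × (1−0.35) × 0.25 × (1−0.8) × (1−0.5) = 0.001625
warbler: 0.05 × 0.25 × (1−0.8) × 0.15 × (1−0.25) × (1−0.25) = 0.0002109375
Highest score → sparrow.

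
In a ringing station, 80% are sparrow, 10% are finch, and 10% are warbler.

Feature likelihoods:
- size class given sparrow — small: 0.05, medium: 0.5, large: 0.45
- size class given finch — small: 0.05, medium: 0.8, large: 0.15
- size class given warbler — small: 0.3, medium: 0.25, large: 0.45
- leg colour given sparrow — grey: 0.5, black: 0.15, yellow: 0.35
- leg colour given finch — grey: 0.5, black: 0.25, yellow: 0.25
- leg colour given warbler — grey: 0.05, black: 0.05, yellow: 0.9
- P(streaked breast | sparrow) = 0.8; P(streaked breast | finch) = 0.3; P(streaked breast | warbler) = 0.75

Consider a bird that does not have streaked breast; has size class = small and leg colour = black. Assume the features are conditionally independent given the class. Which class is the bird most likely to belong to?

sparrow

sparrow: 0.8 × 0.05 × 0.15 × (1−0.8) = 0.0012
finch: 0.1 × 0.05 × 0.25 × (1−0.3) = 0.000875
warbler: 0.1 × 0.3 × 0.05 × (1−0.75) = 0.000375
Highest score → sparrow.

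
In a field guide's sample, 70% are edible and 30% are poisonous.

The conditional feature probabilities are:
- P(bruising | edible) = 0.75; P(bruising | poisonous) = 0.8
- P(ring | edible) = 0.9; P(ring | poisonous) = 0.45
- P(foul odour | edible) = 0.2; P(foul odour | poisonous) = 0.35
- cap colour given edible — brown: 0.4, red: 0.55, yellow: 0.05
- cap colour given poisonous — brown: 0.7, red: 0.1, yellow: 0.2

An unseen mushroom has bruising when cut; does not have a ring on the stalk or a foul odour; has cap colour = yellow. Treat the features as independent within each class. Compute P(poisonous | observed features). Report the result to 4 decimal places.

0.8910

edible: 0.7 × 0.75 × (1−0.9) × (1−0.2) × 0.05 = 0.0021
poisonous: 0.3 × 0.8 × (1−0.45) × (1−0.35) × 0.2 = 0.01716
P(poisonous | x) = 0.01716 / 0.01926 ≈ 0.8910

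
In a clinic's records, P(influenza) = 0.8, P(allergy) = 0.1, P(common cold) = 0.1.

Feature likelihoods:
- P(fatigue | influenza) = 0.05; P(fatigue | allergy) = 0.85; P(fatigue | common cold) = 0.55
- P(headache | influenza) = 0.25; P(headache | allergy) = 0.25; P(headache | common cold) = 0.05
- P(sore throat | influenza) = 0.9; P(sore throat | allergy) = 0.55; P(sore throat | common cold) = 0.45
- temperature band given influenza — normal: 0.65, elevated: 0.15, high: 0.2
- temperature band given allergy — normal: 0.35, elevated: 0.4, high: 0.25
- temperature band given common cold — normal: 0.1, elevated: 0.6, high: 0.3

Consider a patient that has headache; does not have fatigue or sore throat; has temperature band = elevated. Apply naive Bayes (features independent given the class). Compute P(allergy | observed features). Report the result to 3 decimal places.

0.158

influenza: 0.8 × (1−0.05) × 0.25 × (1−0.9) × 0.15 = 0.00285
allergy: 0.1 × (1−0.85) × 0.25 × (1−0.55) × 0.4 = 0.000675
common cold: 0.1 × (1−0.55) × 0.05 × (1−0.45) × 0.6 = 0.0007425
P(allergy | x) = 0.000675 / 0.0042675 ≈ 0.158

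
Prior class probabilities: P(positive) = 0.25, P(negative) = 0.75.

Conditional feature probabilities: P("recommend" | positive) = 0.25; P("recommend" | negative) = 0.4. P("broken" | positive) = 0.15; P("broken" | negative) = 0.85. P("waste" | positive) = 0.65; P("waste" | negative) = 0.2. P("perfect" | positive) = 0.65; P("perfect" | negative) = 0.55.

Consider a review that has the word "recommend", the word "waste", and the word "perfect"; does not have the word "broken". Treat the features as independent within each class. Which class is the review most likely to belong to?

positive: 0.25 × 0.25 × (1−0.15) × 0.65 × 0.65 = 0.0224453125
negative: 0.75 × 0.4 × (1−0.85) × 0.2 × 0.55 = 0.00495
Highest score → positive.

positive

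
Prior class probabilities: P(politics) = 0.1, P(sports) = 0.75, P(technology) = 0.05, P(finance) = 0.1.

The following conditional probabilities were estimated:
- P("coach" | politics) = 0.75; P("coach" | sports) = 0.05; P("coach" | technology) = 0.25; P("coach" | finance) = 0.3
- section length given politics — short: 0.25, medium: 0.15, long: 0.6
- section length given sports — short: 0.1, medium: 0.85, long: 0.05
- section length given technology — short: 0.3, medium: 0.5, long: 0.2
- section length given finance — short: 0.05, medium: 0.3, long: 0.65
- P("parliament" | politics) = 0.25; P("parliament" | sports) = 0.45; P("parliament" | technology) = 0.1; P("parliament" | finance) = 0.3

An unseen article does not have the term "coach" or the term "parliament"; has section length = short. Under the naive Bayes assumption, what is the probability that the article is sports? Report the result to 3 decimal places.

politics: 0.1 × (1−0.75) × 0.25 × (1−0.25) = 0.0046875
sports: 0.75 × (1−0.05) × 0.1 × (1−0.45) = 0.0391875
technology: 0.05 × (1−0.25) × 0.3 × (1−0.1) = 0.010125
finance: 0.1 × (1−0.3) × 0.05 × (1−0.3) = 0.00245
P(sports | x) = 0.0391875 / 0.05645 ≈ 0.694

0.694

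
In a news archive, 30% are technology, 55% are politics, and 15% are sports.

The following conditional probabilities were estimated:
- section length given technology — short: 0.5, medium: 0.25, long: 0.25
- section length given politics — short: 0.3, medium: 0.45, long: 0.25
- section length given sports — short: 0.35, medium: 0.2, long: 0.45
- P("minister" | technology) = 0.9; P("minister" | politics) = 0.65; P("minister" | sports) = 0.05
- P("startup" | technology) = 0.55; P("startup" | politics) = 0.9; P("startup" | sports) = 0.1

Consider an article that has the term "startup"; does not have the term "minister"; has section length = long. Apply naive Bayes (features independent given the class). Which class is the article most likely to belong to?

politics

technology: 0.3 × 0.25 × (1−0.9) × 0.55 = 0.004125
politics: 0.55 × 0.25 × (1−0.65) × 0.9 = 0.0433125
sports: 0.15 × 0.45 × (1−0.05) × 0.1 = 0.0064125
Highest score → politics.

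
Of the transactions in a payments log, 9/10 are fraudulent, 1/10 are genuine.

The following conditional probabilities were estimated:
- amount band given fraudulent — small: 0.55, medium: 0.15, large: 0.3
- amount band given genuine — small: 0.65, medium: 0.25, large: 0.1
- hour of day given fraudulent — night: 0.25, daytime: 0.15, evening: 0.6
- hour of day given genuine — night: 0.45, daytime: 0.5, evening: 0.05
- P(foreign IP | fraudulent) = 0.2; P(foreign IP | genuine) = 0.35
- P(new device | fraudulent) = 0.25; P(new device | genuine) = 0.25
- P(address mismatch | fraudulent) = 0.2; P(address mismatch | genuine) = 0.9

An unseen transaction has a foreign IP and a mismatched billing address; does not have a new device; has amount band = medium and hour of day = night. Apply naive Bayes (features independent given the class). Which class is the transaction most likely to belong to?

genuine

fraudulent: 0.9 × 0.15 × 0.25 × 0.2 × (1−0.25) × 0.2 = 0.0010125
genuine: 0.1 × 0.25 × 0.45 × 0.35 × (1−0.25) × 0.9 = 0.0026578125
Highest score → genuine.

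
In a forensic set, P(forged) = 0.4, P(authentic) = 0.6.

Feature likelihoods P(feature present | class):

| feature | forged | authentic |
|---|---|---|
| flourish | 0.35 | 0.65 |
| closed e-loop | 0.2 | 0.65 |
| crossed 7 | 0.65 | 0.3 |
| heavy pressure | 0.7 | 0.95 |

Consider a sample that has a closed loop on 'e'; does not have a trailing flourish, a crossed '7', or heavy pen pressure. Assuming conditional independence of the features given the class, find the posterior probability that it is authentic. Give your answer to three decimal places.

forged: 0.4 × (1−0.35) × 0.2 × (1−0.65) × (1−0.7) = 0.00546
authentic: 0.6 × (1−0.65) × 0.65 × (1−0.3) × (1−0.95) = 0.0047775
P(authentic | x) = 0.0047775 / 0.0102375 ≈ 0.467

0.467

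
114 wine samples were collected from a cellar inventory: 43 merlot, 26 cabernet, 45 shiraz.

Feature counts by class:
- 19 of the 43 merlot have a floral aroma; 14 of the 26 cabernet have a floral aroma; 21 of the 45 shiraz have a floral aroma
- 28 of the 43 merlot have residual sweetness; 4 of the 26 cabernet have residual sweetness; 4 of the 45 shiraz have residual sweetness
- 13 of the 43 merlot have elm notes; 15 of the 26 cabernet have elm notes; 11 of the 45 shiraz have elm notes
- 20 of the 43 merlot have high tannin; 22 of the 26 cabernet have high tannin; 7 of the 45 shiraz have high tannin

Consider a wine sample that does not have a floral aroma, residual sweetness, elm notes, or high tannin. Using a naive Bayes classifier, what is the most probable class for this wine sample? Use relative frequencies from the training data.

merlot: (43/114) × (24/43) × (15/43) × (30/43) × (23/43) ≈ 0.0274057
cabernet: (26/114) × (12/26) × (22/26) × (11/26) × (4/26) ≈ 0.00579738
shiraz: (45/114) × (24/45) × (41/45) × (34/45) × (38/45) ≈ 0.122381
Highest score → shiraz.

shiraz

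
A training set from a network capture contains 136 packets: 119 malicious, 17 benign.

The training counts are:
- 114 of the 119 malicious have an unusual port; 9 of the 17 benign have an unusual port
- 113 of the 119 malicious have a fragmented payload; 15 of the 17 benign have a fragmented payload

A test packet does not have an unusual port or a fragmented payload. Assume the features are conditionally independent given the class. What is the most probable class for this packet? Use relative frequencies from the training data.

benign

malicious: (119/136) × (5/119) × (6/119) ≈ 0.00185368
benign: (17/136) × (8/17) × (2/17) ≈ 0.00692042
Highest score → benign.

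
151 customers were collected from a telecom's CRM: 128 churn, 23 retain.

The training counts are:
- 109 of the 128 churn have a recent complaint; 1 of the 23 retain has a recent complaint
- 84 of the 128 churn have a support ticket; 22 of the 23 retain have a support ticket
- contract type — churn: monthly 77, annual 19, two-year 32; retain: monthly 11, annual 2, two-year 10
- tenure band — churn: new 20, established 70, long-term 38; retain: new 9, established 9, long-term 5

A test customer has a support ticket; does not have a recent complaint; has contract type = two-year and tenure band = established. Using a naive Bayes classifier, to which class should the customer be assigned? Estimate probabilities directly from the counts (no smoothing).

churn: (128/151) × (19/128) × (84/128) × (32/128) × (70/128) ≈ 0.0112895
retain: (23/151) × (22/23) × (22/23) × (10/23) × (9/23) ≈ 0.0237098
Highest score → retain.

retain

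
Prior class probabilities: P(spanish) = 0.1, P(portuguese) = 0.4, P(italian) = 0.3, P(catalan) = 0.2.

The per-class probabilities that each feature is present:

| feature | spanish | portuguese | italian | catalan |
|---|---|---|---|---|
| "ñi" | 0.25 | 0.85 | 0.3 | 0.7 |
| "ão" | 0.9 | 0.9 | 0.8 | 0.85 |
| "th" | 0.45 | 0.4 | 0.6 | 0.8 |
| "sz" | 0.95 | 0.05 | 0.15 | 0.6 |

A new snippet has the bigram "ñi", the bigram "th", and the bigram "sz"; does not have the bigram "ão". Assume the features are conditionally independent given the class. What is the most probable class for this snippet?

spanish: 0.1 × 0.25 × (1−0.9) × 0.45 × 0.95 = 0.00106875
portuguese: 0.4 × 0.85 × (1−0.9) × 0.4 × 0.05 = 0.00068
italian: 0.3 × 0.3 × (1−0.8) × 0.6 × 0.15 = 0.00162
catalan: 0.2 × 0.7 × (1−0.85) × 0.8 × 0.6 = 0.01008
Highest score → catalan.

catalan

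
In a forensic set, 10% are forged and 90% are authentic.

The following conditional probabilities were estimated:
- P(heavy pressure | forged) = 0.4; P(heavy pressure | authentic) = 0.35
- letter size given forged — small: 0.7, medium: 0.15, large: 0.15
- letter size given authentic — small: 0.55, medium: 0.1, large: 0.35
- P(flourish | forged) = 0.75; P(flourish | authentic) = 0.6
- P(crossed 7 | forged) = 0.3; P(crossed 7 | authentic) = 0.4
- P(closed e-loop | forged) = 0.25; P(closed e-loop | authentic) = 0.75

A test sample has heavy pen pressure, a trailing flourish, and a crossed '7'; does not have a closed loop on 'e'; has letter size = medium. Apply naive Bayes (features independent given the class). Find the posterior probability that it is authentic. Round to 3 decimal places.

forged: 0.1 × 0.4 × 0.15 × 0.75 × 0.3 × (1−0.25) = 0.0010125
authentic: 0.9 × 0.35 × 0.1 × 0.6 × 0.4 × (1−0.75) = 0.00189
P(authentic | x) = 0.00189 / 0.0029025 ≈ 0.651

0.651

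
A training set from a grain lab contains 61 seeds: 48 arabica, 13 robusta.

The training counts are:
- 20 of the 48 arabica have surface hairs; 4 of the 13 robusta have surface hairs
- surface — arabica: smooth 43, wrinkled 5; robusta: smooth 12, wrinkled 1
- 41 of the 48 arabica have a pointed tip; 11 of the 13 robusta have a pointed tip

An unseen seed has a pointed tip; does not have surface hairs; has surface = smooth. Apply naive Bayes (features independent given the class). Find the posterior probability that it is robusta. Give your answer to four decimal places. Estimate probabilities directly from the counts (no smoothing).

arabica: (48/61) × (28/48) × (43/48) × (41/48) ≈ 0.351235
robusta: (13/61) × (9/13) × (12/13) × (11/13) ≈ 0.115239
P(robusta | x) = 0.115239 / 0.466474 ≈ 0.2470

0.2470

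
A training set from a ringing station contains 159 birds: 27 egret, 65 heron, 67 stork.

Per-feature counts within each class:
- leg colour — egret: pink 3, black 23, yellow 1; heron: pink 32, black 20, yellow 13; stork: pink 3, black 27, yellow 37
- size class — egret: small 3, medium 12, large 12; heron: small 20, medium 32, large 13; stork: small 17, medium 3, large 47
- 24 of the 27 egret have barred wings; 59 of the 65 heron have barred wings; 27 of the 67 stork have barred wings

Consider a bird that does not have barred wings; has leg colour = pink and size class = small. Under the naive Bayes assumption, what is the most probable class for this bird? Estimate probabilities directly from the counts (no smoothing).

heron

egret: (27/159) × (3/27) × (3/27) × (3/27) ≈ 0.000232937
heron: (65/159) × (32/65) × (20/65) × (6/65) ≈ 0.0057162
stork: (67/159) × (3/67) × (17/67) × (40/67) ≈ 0.00285814
Highest score → heron.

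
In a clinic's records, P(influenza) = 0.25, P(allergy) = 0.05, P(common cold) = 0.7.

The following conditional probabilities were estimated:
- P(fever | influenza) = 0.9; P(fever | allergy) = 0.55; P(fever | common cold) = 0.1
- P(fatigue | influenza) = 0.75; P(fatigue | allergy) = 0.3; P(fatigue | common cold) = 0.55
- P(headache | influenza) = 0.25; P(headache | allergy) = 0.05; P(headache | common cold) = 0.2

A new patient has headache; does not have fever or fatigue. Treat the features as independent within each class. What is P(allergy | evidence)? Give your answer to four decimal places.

influenza: 0.25 × (1−0.9) × (1−0.75) × 0.25 = 0.0015625
allergy: 0.05 × (1−0.55) × (1−0.3) × 0.05 = 0.0007875
common cold: 0.7 × (1−0.1) × (1−0.55) × 0.2 = 0.0567
P(allergy | x) = 0.0007875 / 0.05905 ≈ 0.0133

0.0133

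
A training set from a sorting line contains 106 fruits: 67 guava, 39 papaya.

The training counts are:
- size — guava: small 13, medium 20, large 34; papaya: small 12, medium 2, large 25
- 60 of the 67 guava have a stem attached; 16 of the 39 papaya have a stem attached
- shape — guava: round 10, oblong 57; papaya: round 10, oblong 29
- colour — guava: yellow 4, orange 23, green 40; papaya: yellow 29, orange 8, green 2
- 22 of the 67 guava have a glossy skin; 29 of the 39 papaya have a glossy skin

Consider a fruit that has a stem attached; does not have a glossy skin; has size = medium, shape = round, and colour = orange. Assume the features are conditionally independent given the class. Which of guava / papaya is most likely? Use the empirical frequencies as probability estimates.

guava: (67/106) × (20/67) × (60/67) × (10/67) × (23/67) × (45/67) ≈ 0.00581456
papaya: (39/106) × (2/39) × (16/39) × (10/39) × (8/39) × (10/39) ≈ 0.000104394
Highest score → guava.

guava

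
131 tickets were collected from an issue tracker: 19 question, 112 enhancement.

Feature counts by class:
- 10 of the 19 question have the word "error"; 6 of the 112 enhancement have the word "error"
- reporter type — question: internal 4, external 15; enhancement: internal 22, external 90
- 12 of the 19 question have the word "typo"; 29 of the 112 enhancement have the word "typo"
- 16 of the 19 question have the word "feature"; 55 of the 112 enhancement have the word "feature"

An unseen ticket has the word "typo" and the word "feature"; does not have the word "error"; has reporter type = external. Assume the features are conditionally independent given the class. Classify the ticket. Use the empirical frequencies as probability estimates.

question: (19/131) × (9/19) × (15/19) × (12/19) × (16/19) ≈ 0.0288471
enhancement: (112/131) × (106/112) × (90/112) × (29/112) × (55/112) ≈ 0.0826768
Highest score → enhancement.

enhancement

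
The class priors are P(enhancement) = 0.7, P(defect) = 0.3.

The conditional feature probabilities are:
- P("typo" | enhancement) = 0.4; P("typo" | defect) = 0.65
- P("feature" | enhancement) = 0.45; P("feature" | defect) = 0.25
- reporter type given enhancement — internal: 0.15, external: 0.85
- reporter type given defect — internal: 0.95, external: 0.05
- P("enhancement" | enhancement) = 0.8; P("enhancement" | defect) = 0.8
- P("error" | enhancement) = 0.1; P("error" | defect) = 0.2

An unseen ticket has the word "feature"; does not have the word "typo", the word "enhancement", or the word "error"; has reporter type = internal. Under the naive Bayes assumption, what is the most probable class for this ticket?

enhancement: 0.7 × (1−0.4) × 0.45 × 0.15 × (1−0.8) × (1−0.1) = 0.005103
defect: 0.3 × (1−0.65) × 0.25 × 0.95 × (1−0.8) × (1−0.2) = 0.00399
Highest score → enhancement.

enhancement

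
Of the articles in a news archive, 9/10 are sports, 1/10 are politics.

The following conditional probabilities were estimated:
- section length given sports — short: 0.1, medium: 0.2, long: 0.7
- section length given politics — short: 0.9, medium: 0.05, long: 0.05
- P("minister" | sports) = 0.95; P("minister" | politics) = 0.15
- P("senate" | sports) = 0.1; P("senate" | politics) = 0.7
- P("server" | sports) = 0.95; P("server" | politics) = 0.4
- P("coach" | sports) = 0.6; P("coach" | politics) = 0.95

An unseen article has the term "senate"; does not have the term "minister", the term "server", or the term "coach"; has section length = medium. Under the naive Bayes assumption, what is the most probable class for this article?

politics

sports: 0.9 × 0.2 × (1−0.95) × 0.1 × (1−0.95) × (1−0.6) = 0.000018
politics: 0.1 × 0.05 × (1−0.15) × 0.7 × (1−0.4) × (1−0.95) = 0.00008925
Highest score → politics.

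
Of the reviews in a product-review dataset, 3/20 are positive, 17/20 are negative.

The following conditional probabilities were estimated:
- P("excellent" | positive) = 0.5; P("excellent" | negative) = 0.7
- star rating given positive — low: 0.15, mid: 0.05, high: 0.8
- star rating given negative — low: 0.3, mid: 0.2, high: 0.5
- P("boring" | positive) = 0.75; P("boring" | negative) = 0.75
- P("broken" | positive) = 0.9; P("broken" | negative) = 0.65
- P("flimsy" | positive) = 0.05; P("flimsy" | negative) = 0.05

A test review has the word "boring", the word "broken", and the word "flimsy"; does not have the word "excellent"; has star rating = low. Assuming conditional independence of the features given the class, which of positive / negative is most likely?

negative

positive: 0.15 × (1−0.5) × 0.15 × 0.75 × 0.9 × 0.05 = 0.0003796875
negative: 0.85 × (1−0.7) × 0.3 × 0.75 × 0.65 × 0.05 = 0.0018646875
Highest score → negative.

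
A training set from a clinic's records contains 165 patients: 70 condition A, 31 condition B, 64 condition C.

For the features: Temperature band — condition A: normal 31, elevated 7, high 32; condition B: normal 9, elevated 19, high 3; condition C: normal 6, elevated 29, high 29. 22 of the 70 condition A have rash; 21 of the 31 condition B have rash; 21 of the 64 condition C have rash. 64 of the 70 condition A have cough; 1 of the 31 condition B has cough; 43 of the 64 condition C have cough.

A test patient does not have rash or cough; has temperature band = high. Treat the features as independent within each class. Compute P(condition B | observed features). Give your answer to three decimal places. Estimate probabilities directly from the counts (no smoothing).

condition A: (70/165) × (32/70) × (48/70) × (6/70) ≈ 0.0113989
condition B: (31/165) × (3/31) × (10/31) × (30/31) ≈ 0.00567591
condition C: (64/165) × (29/64) × (43/64) × (21/64) ≈ 0.0387473
P(condition B | x) = 0.00567591 / 0.05582211 ≈ 0.102

0.102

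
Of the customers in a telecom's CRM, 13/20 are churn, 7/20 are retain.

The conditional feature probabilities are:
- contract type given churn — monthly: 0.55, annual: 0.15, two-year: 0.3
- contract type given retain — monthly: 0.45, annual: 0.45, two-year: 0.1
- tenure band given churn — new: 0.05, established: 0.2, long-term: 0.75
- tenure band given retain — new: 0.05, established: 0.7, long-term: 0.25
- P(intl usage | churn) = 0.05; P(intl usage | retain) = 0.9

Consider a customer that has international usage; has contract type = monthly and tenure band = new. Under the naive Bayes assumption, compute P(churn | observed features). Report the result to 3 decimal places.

0.112

churn: 0.65 × 0.55 × 0.05 × 0.05 = 0.00089375
retain: 0.35 × 0.45 × 0.05 × 0.9 = 0.0070875
P(churn | x) = 0.00089375 / 0.00798125 ≈ 0.112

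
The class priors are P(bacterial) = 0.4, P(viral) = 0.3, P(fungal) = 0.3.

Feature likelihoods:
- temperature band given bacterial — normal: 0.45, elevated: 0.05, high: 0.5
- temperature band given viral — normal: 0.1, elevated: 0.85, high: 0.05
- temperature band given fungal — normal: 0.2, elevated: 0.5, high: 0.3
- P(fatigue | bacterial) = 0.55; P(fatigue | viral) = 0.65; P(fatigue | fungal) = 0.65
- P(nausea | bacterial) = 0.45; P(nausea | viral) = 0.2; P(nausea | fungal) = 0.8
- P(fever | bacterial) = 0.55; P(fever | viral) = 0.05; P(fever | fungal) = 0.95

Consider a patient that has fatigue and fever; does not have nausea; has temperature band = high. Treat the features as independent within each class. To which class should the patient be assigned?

bacterial

bacterial: 0.4 × 0.5 × 0.55 × (1−0.45) × 0.55 = 0.033275
viral: 0.3 × 0.05 × 0.65 × (1−0.2) × 0.05 = 0.00039
fungal: 0.3 × 0.3 × 0.65 × (1−0.8) × 0.95 = 0.011115
Highest score → bacterial.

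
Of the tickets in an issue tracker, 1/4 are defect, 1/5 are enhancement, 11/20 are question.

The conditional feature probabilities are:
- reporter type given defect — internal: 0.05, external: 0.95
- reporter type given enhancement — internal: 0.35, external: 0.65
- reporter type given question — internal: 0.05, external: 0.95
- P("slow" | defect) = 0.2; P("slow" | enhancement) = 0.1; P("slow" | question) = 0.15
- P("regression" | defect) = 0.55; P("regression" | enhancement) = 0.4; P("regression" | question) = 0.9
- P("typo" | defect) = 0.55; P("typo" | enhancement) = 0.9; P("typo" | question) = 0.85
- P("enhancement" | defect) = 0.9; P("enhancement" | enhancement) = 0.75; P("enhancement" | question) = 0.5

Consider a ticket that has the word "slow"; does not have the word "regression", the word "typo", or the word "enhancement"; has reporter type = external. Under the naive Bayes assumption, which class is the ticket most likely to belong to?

defect

defect: 0.25 × 0.95 × 0.2 × (1−0.55) × (1−0.55) × (1−0.9) = 0.000961875
enhancement: 0.2 × 0.65 × 0.1 × (1−0.4) × (1−0.9) × (1−0.75) = 0.000195
question: 0.55 × 0.95 × 0.15 × (1−0.9) × (1−0.85) × (1−0.5) = 0.0005878125
Highest score → defect.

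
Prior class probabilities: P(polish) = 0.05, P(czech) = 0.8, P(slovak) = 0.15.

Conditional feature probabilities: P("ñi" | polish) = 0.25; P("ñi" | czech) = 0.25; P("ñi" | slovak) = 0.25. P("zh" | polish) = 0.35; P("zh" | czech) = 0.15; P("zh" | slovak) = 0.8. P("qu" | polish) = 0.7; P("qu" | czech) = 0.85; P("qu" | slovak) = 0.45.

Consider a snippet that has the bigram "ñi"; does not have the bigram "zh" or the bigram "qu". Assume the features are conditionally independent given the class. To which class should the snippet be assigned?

polish: 0.05 × 0.25 × (1−0.35) × (1−0.7) = 0.0024375
czech: 0.8 × 0.25 × (1−0.15) × (1−0.85) = 0.0255
slovak: 0.15 × 0.25 × (1−0.8) × (1−0.45) = 0.004125
Highest score → czech.

czech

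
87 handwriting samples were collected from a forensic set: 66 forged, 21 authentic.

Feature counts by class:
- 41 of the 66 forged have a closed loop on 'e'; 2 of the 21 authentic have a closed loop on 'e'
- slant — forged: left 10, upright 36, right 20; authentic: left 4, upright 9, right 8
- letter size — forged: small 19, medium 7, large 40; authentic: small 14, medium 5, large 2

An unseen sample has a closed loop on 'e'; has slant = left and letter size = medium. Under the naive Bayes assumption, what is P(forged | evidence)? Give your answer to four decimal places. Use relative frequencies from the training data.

forged: (66/87) × (41/66) × (10/66) × (7/66) ≈ 0.00757312
authentic: (21/87) × (2/21) × (4/21) × (5/21) ≈ 0.00104256
P(forged | x) = 0.00757312 / 0.00861568 ≈ 0.8790

0.8790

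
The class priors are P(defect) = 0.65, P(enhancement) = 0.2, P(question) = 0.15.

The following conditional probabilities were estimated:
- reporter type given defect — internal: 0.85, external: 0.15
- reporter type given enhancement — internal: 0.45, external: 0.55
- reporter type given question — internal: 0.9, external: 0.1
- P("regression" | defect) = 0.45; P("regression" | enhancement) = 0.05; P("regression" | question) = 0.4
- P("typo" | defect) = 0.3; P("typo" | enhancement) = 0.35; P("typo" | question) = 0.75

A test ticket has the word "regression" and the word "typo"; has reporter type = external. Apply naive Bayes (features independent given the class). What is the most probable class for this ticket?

defect: 0.65 × 0.15 × 0.45 × 0.3 = 0.0131625
enhancement: 0.2 × 0.55 × 0.05 × 0.35 = 0.001925
question: 0.15 × 0.1 × 0.4 × 0.75 = 0.0045
Highest score → defect.

defect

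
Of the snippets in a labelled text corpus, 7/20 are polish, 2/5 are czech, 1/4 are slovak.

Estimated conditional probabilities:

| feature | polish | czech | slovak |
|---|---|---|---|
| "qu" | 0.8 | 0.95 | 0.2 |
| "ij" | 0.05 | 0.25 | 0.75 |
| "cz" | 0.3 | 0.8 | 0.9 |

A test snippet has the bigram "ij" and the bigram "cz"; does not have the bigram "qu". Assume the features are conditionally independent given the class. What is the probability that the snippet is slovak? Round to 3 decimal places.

0.964

polish: 0.35 × (1−0.8) × 0.05 × 0.3 = 0.00105
czech: 0.4 × (1−0.95) × 0.25 × 0.8 = 0.004
slovak: 0.25 × (1−0.2) × 0.75 × 0.9 = 0.135
P(slovak | x) = 0.135 / 0.14005 ≈ 0.964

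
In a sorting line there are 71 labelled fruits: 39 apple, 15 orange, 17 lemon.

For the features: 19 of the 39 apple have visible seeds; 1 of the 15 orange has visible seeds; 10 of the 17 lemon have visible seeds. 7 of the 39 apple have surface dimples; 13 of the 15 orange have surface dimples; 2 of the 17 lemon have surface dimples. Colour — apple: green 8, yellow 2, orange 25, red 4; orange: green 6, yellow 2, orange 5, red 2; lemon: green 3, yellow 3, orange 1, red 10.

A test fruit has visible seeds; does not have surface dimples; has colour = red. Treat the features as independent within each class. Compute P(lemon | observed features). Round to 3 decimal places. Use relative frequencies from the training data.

0.762

apple: (39/71) × (19/39) × (32/39) × (4/39) ≈ 0.0225204
orange: (15/71) × (1/15) × (2/15) × (2/15) ≈ 0.000250391
lemon: (17/71) × (10/17) × (15/17) × (10/17) ≈ 0.073103
P(lemon | x) = 0.073103 / 0.095873791 ≈ 0.762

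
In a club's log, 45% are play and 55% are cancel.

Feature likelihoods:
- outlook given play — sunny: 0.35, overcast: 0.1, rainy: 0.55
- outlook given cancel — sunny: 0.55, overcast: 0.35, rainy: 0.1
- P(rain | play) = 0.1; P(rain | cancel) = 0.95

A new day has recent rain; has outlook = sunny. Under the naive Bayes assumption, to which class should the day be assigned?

play: 0.45 × 0.35 × 0.1 = 0.01575
cancel: 0.55 × 0.55 × 0.95 = 0.287375
Highest score → cancel.

cancel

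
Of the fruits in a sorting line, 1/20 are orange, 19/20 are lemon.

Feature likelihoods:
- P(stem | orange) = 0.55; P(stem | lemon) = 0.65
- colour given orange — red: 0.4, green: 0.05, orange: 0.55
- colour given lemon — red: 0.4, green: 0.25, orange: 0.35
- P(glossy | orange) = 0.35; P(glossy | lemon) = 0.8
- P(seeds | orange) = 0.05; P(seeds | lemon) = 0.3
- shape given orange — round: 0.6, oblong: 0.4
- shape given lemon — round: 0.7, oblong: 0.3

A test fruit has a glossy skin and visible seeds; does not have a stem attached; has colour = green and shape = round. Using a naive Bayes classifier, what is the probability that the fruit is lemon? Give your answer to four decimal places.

orange: 0.05 × (1−0.55) × 0.05 × 0.35 × 0.05 × 0.6 = 0.0000118125
lemon: 0.95 × (1−0.65) × 0.25 × 0.8 × 0.3 × 0.7 = 0.013965
P(lemon | x) = 0.013965 / 0.0139768125 ≈ 0.9992

0.9992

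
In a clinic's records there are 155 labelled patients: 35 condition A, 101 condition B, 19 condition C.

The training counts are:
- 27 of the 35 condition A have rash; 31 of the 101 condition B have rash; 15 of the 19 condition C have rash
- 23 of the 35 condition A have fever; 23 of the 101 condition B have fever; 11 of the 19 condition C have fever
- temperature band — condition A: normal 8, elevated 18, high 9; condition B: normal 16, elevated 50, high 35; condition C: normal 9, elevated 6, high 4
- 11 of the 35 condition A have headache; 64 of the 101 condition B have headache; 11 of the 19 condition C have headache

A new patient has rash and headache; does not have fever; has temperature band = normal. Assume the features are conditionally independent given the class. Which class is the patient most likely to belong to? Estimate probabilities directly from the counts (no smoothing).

condition B

condition A: (35/155) × (27/35) × (12/35) × (8/35) × (11/35) ≈ 0.00429034
condition B: (101/155) × (31/101) × (78/101) × (16/101) × (64/101) ≈ 0.0155046
condition C: (19/155) × (15/19) × (8/19) × (9/19) × (11/19) ≈ 0.0111744
Highest score → condition B.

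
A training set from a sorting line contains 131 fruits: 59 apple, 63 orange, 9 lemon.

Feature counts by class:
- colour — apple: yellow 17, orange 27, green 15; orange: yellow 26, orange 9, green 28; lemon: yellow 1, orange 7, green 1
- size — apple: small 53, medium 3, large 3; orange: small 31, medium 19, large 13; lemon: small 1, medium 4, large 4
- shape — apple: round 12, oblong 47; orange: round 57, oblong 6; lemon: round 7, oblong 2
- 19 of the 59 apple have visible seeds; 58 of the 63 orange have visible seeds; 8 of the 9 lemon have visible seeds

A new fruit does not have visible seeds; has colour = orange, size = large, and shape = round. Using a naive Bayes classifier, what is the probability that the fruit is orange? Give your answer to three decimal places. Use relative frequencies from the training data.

0.225

apple: (59/131) × (27/59) × (3/59) × (12/59) × (40/59) ≈ 0.0014451
orange: (63/131) × (9/63) × (13/63) × (57/63) × (5/63) ≈ 0.00101798
lemon: (9/131) × (7/9) × (4/9) × (7/9) × (1/9) ≈ 0.00205238
P(orange | x) = 0.00101798 / 0.00451546 ≈ 0.225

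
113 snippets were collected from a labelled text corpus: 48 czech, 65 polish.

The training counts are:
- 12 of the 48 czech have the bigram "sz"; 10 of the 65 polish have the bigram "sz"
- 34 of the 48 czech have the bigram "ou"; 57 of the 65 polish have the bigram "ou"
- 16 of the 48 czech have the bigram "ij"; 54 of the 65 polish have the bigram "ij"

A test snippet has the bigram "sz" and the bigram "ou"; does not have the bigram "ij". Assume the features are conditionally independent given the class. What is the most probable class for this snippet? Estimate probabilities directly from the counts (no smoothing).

czech: (48/113) × (12/48) × (34/48) × (32/48) ≈ 0.0501475
polish: (65/113) × (10/65) × (57/65) × (11/65) ≈ 0.013133
Highest score → czech.

czech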